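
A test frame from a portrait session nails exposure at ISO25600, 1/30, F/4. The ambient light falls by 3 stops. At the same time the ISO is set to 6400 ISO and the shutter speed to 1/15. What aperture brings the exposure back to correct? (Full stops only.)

f/1.0

Scene light: 3 stops darker.
ISO: 25600 → 12800 → 6400 — 2 stops dropped (darker).
Shutter speed: 1/30 → 1/15 — 1 stop longer (brighter).
Net so far: 4 stops darker. Aperture: f/4 → f/2.8 → f/2 → f/1.4 → f/1.0.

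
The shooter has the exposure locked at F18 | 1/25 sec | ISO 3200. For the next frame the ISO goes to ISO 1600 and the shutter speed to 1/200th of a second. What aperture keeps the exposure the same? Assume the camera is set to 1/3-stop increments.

f/4.5

ISO: 3200 → 2500 → 2000 → 1600 — 1 stop dropped (darker).
Shutter speed: 1/25 → 1/30 → 1/40 → 1/50 → 1/60 → 1/80 → 1/100 → 1/125 → 1/160 → 1/200 — 3 stops shorter (darker).
Net change so far: 4 stops darker. Offset with the aperture: f/18 → f/16 → f/14 → f/13 → f/11 → f/10 → f/9 → f/8 → f/7.1 → f/6.3 → f/5.6 → f/5 → f/4.5.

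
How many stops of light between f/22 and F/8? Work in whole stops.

3 stops

f/22 → f/16 → f/11 → f/8 — count the steps: 3 stops.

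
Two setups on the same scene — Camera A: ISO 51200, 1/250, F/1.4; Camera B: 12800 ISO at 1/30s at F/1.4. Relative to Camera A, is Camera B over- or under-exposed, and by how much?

Aperture: unchanged.
Shutter speed: 1/250 → 1/125 → 1/60 → 1/30 — 3 stops longer (brighter).
ISO: 51200 → 25600 → 12800 — 2 stops dropped (darker).
Net: +3 −2 = +1 stop.

1 stop brighter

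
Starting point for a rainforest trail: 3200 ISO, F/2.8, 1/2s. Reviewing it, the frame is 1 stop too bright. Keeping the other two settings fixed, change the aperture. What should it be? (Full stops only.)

f/4

Overexposed by 1 stop → need 1 stop darker.
Aperture: f/2.8 → f/4.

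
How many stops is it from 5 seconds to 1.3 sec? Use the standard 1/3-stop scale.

2 stops

5 → 4 → 3.2 → 2.5 → 2 → 1.6 → 1.3 — count the steps: 6 third-stops = 2 stops.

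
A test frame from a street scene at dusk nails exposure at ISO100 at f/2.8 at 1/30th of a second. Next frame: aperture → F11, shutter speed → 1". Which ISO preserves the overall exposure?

Aperture: f/2.8 → f/4 → f/5.6 → f/8 → f/11 — 4 stops stopped down (darker).
Shutter speed: 1/30 → 1/15 → 1/8 → 1/4 → 1/2 → 1 — 5 stops longer (brighter).
Net change so far: 1 stop brighter. Offset with the ISO: 100 → 50.

ISO 50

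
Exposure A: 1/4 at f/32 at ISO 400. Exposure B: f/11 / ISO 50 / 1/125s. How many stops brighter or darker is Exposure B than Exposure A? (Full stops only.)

5 stops darker

Aperture: f/32 → f/22 → f/16 → f/11 — 3 stops opened up (brighter).
Shutter speed: 1/4 → 1/8 → 1/15 → 1/30 → 1/60 → 1/125 — 5 stops shorter (darker).
ISO: 400 → 200 → 100 → 50 — 3 stops lower (darker).
Net: +3 −5 −3 = −5 stops.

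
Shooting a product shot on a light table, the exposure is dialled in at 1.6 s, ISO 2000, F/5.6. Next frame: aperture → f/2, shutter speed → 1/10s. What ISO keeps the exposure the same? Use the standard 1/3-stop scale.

Aperture: f/5.6 → f/5 → f/4.5 → f/4 → f/3.5 → f/3.2 → f/2.8 → f/2.5 → f/2.2 → f/2 — 3 stops opened up (brighter).
Shutter speed: 1.6 → 1.3 → 1 → 0.8 → 0.6 → 0.5 → 0.4 → 0.3 → 1/4 → 1/5 → 1/6 → 1/8 → 1/10 — 4 stops faster (darker).
Net change so far: 1 stop darker. Offset with the ISO: 2000 → 2500 → 3200 → 4000.

ISO 4000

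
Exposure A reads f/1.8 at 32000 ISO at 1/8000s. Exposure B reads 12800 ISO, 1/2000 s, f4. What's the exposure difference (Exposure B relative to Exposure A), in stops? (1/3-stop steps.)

Aperture: f/1.8 → f/2 → f/2.2 → f/2.5 → f/2.8 → f/3.2 → f/3.5 → f/4 — 2 1/3 stops narrower (darker).
Shutter speed: 1/8000 → 1/6400 → 1/5000 → 1/4000 → 1/3200 → 1/2500 → 1/2000 — 2 stops longer (brighter).
ISO: 32000 → 25600 → 20000 → 16000 → 12800 — 1 1/3 stops lower (darker).
Net: −2 1/3 +2 −1 1/3 = −1 2/3 stops.

1 2/3 stops darker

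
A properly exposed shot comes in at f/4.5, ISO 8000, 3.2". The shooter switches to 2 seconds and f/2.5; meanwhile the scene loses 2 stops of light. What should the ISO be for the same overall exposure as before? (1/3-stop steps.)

ISO 16000

Scene light: 2 stops darker.
Shutter speed: 3.2 → 2.5 → 2 — 2/3 stop shorter (darker).
Aperture: f/4.5 → f/4 → f/3.5 → f/3.2 → f/2.8 → f/2.5 — 1 2/3 stops larger aperture (brighter).
Net so far: 1 stop darker. ISO: 8000 → 10000 → 12800 → 16000.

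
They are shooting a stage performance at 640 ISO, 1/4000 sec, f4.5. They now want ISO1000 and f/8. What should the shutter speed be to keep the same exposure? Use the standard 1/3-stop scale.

1/2000s

ISO: 640 → 800 → 1000 — 2/3 stop raised (brighter).
Aperture: f/4.5 → f/5 → f/5.6 → f/6.3 → f/7.1 → f/8 — 1 2/3 stops narrower (darker).
Net change so far: 1 stop darker. Offset with the shutter speed: 1/4000 → 1/3200 → 1/2500 → 1/2000.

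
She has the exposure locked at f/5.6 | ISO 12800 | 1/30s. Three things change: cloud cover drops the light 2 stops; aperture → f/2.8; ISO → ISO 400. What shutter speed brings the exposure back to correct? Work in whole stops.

1 s

Scene light: 2 stops darker.
Aperture: f/5.6 → f/4 → f/2.8 — 2 stops opened up (brighter).
ISO: 12800 → 6400 → 3200 → 1600 → 800 → 400 — 5 stops dropped (darker).
Net so far: 5 stops darker. Shutter speed: 1/30 → 1/15 → 1/8 → 1/4 → 1/2 → 1.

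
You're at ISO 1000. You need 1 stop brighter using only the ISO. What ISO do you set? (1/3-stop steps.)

ISO 2000

ISO: 1000 → 1250 → 1600 → 2000 — 1 stop higher (brighter).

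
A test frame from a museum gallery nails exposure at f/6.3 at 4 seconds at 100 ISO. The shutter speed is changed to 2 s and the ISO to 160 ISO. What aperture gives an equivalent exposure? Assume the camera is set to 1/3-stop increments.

Shutter speed: 4 → 3.2 → 2.5 → 2 — 1 stop shorter (darker).
ISO: 100 → 125 → 160 — 2/3 stop raised (brighter).
Net change so far: 1/3 stop darker. Offset with the aperture: f/6.3 → f/5.6.

f/5.6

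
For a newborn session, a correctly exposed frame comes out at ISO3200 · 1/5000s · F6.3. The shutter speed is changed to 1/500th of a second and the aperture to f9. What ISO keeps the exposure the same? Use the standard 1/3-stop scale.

ISO 640

Shutter speed: 1/5000 → 1/4000 → 1/3200 → 1/2500 → 1/2000 → 1/1600 → 1/1250 → 1/1000 → 1/800 → 1/640 → 1/500 — 3 1/3 stops longer (brighter).
Aperture: f/6.3 → f/7.1 → f/8 → f/9 — 1 stop stopped down (darker).
Net change so far: 2 1/3 stops brighter. Offset with the ISO: 3200 → 2500 → 2000 → 1600 → 1250 → 1000 → 800 → 640.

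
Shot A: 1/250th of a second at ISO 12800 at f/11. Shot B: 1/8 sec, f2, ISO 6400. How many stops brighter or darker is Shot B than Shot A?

9 stops brighter

Aperture: f/11 → f/8 → f/5.6 → f/4 → f/2.8 → f/2 — 5 stops larger aperture (brighter).
Shutter speed: 1/250 → 1/125 → 1/60 → 1/30 → 1/15 → 1/8 — 5 stops slower (brighter).
ISO: 12800 → 6400 — 1 stop lower (darker).
Net: +5 +5 −1 = +9 stops.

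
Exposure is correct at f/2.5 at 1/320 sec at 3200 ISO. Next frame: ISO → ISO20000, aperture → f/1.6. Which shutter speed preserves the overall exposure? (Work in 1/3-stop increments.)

ISO: 3200 → 4000 → 5000 → 6400 → 8000 → 10000 → 12800 → 16000 → 20000 — 2 2/3 stops higher (brighter).
Aperture: f/2.5 → f/2.2 → f/2 → f/1.8 → f/1.6 — 1 1/3 stops wider (brighter).
Net change so far: 4 stops brighter. Offset with the shutter speed: 1/320 → 1/400 → 1/500 → 1/640 → 1/800 → 1/1000 → 1/1250 → 1/1600 → 1/2000 → 1/2500 → 1/3200 → 1/4000 → 1/5000.

1/5000s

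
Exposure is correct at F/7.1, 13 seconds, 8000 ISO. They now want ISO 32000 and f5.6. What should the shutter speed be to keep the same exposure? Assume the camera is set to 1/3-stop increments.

ISO: 8000 → 10000 → 12800 → 16000 → 20000 → 25600 → 32000 — 2 stops higher (brighter).
Aperture: f/7.1 → f/6.3 → f/5.6 — 2/3 stop opened up (brighter).
Net change so far: 2 2/3 stops brighter. Offset with the shutter speed: 13 → 10 → 8 → 6 → 5 → 4 → 3.2 → 2.5 → 2.

2 s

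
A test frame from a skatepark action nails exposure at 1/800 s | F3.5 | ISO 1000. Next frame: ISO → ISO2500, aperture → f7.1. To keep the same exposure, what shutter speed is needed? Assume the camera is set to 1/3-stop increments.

ISO: 1000 → 1250 → 1600 → 2000 → 2500 — 1 1/3 stops higher (brighter).
Aperture: f/3.5 → f/4 → f/4.5 → f/5 → f/5.6 → f/6.3 → f/7.1 — 2 stops narrower (darker).
Net change so far: 2/3 stop darker. Offset with the shutter speed: 1/800 → 1/640 → 1/500.

1/500s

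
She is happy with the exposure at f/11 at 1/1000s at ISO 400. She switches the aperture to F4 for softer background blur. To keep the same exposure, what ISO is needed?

ISO 50

Aperture: f/11 → f/8 → f/5.6 → f/4 — 3 stops wider (brighter).
Need 3 stops darker from the ISO: 400 → 200 → 100 → 50.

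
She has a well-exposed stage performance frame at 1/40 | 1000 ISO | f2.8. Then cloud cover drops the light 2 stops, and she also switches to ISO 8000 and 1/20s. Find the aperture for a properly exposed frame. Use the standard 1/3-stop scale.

f/5.6

Scene light: 2 stops darker.
ISO: 1000 → 1250 → 1600 → 2000 → 2500 → 3200 → 4000 → 5000 → 6400 → 8000 — 3 stops higher (brighter).
Shutter speed: 1/40 → 1/30 → 1/25 → 1/20 — 1 stop longer (brighter).
Net so far: 2 stops brighter. Aperture: f/2.8 → f/3.2 → f/3.5 → f/4 → f/4.5 → f/5 → f/5.6.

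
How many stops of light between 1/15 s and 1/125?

3 stops

1/15 → 1/30 → 1/60 → 1/125 — count the steps: 3 stops.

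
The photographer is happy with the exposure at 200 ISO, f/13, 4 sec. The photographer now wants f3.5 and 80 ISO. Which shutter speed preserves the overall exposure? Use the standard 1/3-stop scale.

0.8 s

Aperture: f/13 → f/11 → f/10 → f/9 → f/8 → f/7.1 → f/6.3 → f/5.6 → f/5 → f/4.5 → f/4 → f/3.5 — 3 2/3 stops larger aperture (brighter).
ISO: 200 → 160 → 125 → 100 → 80 — 1 1/3 stops dropped (darker).
Net change so far: 2 1/3 stops brighter. Offset with the shutter speed: 4 → 3.2 → 2.5 → 2 → 1.6 → 1.3 → 1 → 0.8.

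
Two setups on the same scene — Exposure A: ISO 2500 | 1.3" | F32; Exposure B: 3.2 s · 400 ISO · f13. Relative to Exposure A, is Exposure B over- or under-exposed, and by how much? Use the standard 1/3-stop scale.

1 1/3 stops brighter

Aperture: f/32 → f/29 → f/25 → f/22 → f/20 → f/18 → f/16 → f/14 → f/13 — 2 2/3 stops larger aperture (brighter).
Shutter speed: 1.3 → 1.6 → 2 → 2.5 → 3.2 — 1 1/3 stops slower (brighter).
ISO: 2500 → 2000 → 1600 → 1250 → 1000 → 800 → 640 → 500 → 400 — 2 2/3 stops lower (darker).
Net: +2 2/3 +1 1/3 −2 2/3 = +1 1/3 stops.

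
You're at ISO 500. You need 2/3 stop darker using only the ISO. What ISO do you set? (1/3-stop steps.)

ISO 320

ISO: 500 → 400 → 320 — 2/3 stop lower (darker).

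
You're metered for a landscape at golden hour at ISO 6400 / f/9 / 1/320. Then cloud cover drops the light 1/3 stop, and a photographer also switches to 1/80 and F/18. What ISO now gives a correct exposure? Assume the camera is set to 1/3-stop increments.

Scene light: 1/3 stop darker.
Shutter speed: 1/320 → 1/250 → 1/200 → 1/160 → 1/125 → 1/100 → 1/80 — 2 stops slower (brighter).
Aperture: f/9 → f/10 → f/11 → f/13 → f/14 → f/16 → f/18 — 2 stops smaller aperture (darker).
Net so far: 1/3 stop darker. ISO: 6400 → 8000.

ISO 8000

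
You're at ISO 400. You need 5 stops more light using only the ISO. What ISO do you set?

ISO 12800

ISO: 400 → 800 → 1600 → 3200 → 6400 → 12800 — 5 stops raised (brighter).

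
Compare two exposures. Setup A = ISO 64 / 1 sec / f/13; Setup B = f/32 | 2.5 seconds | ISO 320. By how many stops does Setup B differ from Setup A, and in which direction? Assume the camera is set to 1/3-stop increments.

1 stop brighter

Aperture: f/13 → f/14 → f/16 → f/18 → f/20 → f/22 → f/25 → f/29 → f/32 — 2 2/3 stops narrower (darker).
Shutter speed: 1 → 1.3 → 1.6 → 2 → 2.5 — 1 1/3 stops longer (brighter).
ISO: 64 → 80 → 100 → 125 → 160 → 200 → 250 → 320 — 2 1/3 stops raised (brighter).
Net: −2 2/3 +1 1/3 +2 1/3 = +1 stop.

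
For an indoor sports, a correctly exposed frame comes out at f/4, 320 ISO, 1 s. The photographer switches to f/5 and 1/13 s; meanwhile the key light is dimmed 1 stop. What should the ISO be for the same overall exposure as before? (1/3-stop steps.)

Scene light: 1 stop darker.
Aperture: f/4 → f/4.5 → f/5 — 2/3 stop narrower (darker).
Shutter speed: 1 → 0.8 → 0.6 → 0.5 → 0.4 → 0.3 → 1/4 → 1/5 → 1/6 → 1/8 → 1/10 → 1/13 — 3 2/3 stops faster (darker).
Net so far: 5 1/3 stops darker. ISO: 320 → 400 → 500 → 640 → 800 → 1000 → 1250 → 1600 → 2000 → 2500 → 3200 → 4000 → 5000 → 6400 → 8000 → 10000 → 12800.

ISO 12800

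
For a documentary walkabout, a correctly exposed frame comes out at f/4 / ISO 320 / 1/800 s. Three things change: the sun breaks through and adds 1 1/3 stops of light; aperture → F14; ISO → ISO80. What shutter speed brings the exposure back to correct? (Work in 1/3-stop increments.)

Scene light: 1 1/3 stops brighter.
Aperture: f/4 → f/4.5 → f/5 → f/5.6 → f/6.3 → f/7.1 → f/8 → f/9 → f/10 → f/11 → f/13 → f/14 — 3 2/3 stops smaller aperture (darker).
ISO: 320 → 250 → 200 → 160 → 125 → 100 → 80 — 2 stops lower (darker).
Net so far: 4 1/3 stops darker. Shutter speed: 1/800 → 1/640 → 1/500 → 1/400 → 1/320 → 1/250 → 1/200 → 1/160 → 1/125 → 1/100 → 1/80 → 1/60 → 1/50 → 1/40.

1/40s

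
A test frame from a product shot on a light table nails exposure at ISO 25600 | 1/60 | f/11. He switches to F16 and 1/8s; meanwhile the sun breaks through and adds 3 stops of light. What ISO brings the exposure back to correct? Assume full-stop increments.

ISO 800

Scene light: 3 stops brighter.
Aperture: f/11 → f/16 — 1 stop smaller aperture (darker).
Shutter speed: 1/60 → 1/30 → 1/15 → 1/8 — 3 stops longer (brighter).
Net so far: 5 stops brighter. ISO: 25600 → 12800 → 6400 → 3200 → 1600 → 800.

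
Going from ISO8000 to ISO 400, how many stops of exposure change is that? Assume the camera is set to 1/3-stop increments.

8000 → 6400 → 5000 → 4000 → 3200 → 2500 → 2000 → 1600 → 1250 → 1000 → 800 → 640 → 500 → 400 — count the steps: 13 third-stops = 4 1/3 stops.

4 1/3 stops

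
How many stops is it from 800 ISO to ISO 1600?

1 stop

800 → 1600 — count the steps: 1 stop.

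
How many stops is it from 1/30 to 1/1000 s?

5 stops

1/30 → 1/60 → 1/125 → 1/250 → 1/500 → 1/1000 — count the steps: 5 stops.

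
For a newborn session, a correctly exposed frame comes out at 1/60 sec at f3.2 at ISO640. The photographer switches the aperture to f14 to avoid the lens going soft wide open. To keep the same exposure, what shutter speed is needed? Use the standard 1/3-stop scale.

Aperture: f/3.2 → f/3.5 → f/4 → f/4.5 → f/5 → f/5.6 → f/6.3 → f/7.1 → f/8 → f/9 → f/10 → f/11 → f/13 → f/14 — 4 1/3 stops smaller aperture (darker).
Need 4 1/3 stops brighter from the shutter speed: 1/60 → 1/50 → 1/40 → 1/30 → 1/25 → 1/20 → 1/15 → 1/13 → 1/10 → 1/8 → 1/6 → 1/5 → 1/4 → 0.3.

0.3 s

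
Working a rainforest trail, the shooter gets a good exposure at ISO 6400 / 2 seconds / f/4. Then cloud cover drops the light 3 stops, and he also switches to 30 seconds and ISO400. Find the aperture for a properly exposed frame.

f/1.4

Scene light: 3 stops darker.
Shutter speed: 2 → 4 → 8 → 15 → 30 — 4 stops slower (brighter).
ISO: 6400 → 3200 → 1600 → 800 → 400 — 4 stops lower (darker).
Net so far: 3 stops darker. Aperture: f/4 → f/2.8 → f/2 → f/1.4.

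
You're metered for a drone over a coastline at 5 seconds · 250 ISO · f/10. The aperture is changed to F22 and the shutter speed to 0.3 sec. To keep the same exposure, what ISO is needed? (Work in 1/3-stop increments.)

ISO 20000

Aperture: f/10 → f/11 → f/13 → f/14 → f/16 → f/18 → f/20 → f/22 — 2 1/3 stops stopped down (darker).
Shutter speed: 5 → 4 → 3.2 → 2.5 → 2 → 1.6 → 1.3 → 1 → 0.8 → 0.6 → 0.5 → 0.4 → 0.3 — 4 stops faster (darker).
Net change so far: 6 1/3 stops darker. Offset with the ISO: 250 → 320 → 400 → 500 → 640 → 800 → 1000 → 1250 → 1600 → 2000 → 2500 → 3200 → 4000 → 5000 → 6400 → 8000 → 10000 → 12800 → 16000 → 20000.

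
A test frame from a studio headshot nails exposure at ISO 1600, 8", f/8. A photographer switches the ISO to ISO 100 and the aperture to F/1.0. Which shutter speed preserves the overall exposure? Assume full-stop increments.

ISO: 1600 → 800 → 400 → 200 → 100 — 4 stops dropped (darker).
Aperture: f/8 → f/5.6 → f/4 → f/2.8 → f/2 → f/1.4 → f/1.0 — 6 stops wider (brighter).
Net change so far: 2 stops brighter. Offset with the shutter speed: 8 → 4 → 2.

2 s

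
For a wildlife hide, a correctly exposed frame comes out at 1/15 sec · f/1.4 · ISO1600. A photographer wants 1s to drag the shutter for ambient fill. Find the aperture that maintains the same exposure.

f/5.6

Shutter speed: 1/15 → 1/8 → 1/4 → 1/2 → 1 — 4 stops slower (brighter).
Need 4 stops darker from the aperture: f/1.4 → f/2 → f/2.8 → f/4 → f/5.6.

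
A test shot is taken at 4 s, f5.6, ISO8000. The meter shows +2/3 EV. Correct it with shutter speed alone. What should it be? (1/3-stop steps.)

2.5 s

Overexposed by 2/3 stop → need 2/3 stop darker.
Shutter speed: 4 → 3.2 → 2.5.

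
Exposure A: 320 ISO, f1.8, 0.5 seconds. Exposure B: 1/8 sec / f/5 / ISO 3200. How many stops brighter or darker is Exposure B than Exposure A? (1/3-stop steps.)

1 2/3 stops darker

Aperture: f/1.8 → f/2 → f/2.2 → f/2.5 → f/2.8 → f/3.2 → f/3.5 → f/4 → f/4.5 → f/5 — 3 stops smaller aperture (darker).
Shutter speed: 0.5 → 0.4 → 0.3 → 1/4 → 1/5 → 1/6 → 1/8 — 2 stops faster (darker).
ISO: 320 → 400 → 500 → 640 → 800 → 1000 → 1250 → 1600 → 2000 → 2500 → 3200 — 3 1/3 stops higher (brighter).
Net: −3 −2 +3 1/3 = −1 2/3 stops.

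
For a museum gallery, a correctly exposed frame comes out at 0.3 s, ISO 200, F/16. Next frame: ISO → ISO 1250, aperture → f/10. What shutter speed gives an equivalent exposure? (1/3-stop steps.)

1/50s

ISO: 200 → 250 → 320 → 400 → 500 → 640 → 800 → 1000 → 1250 — 2 2/3 stops raised (brighter).
Aperture: f/16 → f/14 → f/13 → f/11 → f/10 — 1 1/3 stops larger aperture (brighter).
Net change so far: 4 stops brighter. Offset with the shutter speed: 0.3 → 1/4 → 1/5 → 1/6 → 1/8 → 1/10 → 1/13 → 1/15 → 1/20 → 1/25 → 1/30 → 1/40 → 1/50.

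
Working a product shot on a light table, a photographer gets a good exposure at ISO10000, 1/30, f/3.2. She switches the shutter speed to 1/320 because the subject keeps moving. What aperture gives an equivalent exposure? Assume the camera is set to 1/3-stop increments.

Shutter speed: 1/30 → 1/40 → 1/50 → 1/60 → 1/80 → 1/100 → 1/125 → 1/160 → 1/200 → 1/250 → 1/320 — 3 1/3 stops faster (darker).
Need 3 1/3 stops brighter from the aperture: f/3.2 → f/2.8 → f/2.5 → f/2.2 → f/2 → f/1.8 → f/1.6 → f/1.4 → f/1.2 → f/1.1 → f/1.0.

f/1.0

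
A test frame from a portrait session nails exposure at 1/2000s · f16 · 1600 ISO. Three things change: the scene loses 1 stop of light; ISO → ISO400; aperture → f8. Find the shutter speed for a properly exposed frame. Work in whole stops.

1/1000s

Scene light: 1 stop darker.
ISO: 1600 → 800 → 400 — 2 stops dropped (darker).
Aperture: f/16 → f/11 → f/8 — 2 stops larger aperture (brighter).
Net so far: 1 stop darker. Shutter speed: 1/2000 → 1/1000.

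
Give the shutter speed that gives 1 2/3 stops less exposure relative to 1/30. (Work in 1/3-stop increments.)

1/100s

Shutter speed: 1/30 → 1/40 → 1/50 → 1/60 → 1/80 → 1/100 — 1 2/3 stops shorter (darker).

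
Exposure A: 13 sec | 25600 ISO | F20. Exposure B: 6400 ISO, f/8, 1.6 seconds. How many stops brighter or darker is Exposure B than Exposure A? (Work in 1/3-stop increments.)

Aperture: f/20 → f/18 → f/16 → f/14 → f/13 → f/11 → f/10 → f/9 → f/8 — 2 2/3 stops larger aperture (brighter).
Shutter speed: 13 → 10 → 8 → 6 → 5 → 4 → 3.2 → 2.5 → 2 → 1.6 — 3 stops shorter (darker).
ISO: 25600 → 20000 → 16000 → 12800 → 10000 → 8000 → 6400 — 2 stops dropped (darker).
Net: +2 2/3 −3 −2 = −2 1/3 stops.

2 1/3 stops darker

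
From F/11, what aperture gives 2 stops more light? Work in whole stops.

Aperture: f/11 → f/8 → f/5.6 — 2 stops opened up (brighter).

f/5.6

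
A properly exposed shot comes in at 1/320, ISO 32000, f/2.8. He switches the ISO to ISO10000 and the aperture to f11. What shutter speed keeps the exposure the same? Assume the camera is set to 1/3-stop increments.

1/6s

ISO: 32000 → 25600 → 20000 → 16000 → 12800 → 10000 — 1 2/3 stops dropped (darker).
Aperture: f/2.8 → f/3.2 → f/3.5 → f/4 → f/4.5 → f/5 → f/5.6 → f/6.3 → f/7.1 → f/8 → f/9 → f/10 → f/11 — 4 stops smaller aperture (darker).
Net change so far: 5 2/3 stops darker. Offset with the shutter speed: 1/320 → 1/250 → 1/200 → 1/160 → 1/125 → 1/100 → 1/80 → 1/60 → 1/50 → 1/40 → 1/30 → 1/25 → 1/20 → 1/15 → 1/13 → 1/10 → 1/8 → 1/6.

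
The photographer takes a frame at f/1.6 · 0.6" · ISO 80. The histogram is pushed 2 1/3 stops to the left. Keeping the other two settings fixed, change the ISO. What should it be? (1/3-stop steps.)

ISO 400

Underexposed by 2 1/3 stops → need 2 1/3 stops brighter.
ISO: 80 → 100 → 125 → 160 → 200 → 250 → 320 → 400.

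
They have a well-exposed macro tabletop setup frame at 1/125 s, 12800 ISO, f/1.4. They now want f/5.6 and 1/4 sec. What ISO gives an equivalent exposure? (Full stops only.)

ISO 6400

Aperture: f/1.4 → f/2 → f/2.8 → f/4 → f/5.6 — 4 stops stopped down (darker).
Shutter speed: 1/125 → 1/60 → 1/30 → 1/15 → 1/8 → 1/4 — 5 stops slower (brighter).
Net change so far: 1 stop brighter. Offset with the ISO: 12800 → 6400.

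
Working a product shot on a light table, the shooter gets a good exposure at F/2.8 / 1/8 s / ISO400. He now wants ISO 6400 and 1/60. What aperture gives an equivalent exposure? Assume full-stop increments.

ISO: 400 → 800 → 1600 → 3200 → 6400 — 4 stops higher (brighter).
Shutter speed: 1/8 → 1/15 → 1/30 → 1/60 — 3 stops faster (darker).
Net change so far: 1 stop brighter. Offset with the aperture: f/2.8 → f/4.

f/4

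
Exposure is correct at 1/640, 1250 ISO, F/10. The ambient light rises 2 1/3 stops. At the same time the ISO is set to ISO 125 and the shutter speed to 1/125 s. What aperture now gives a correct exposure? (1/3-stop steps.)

f/16

Scene light: 2 1/3 stops brighter.
ISO: 1250 → 1000 → 800 → 640 → 500 → 400 → 320 → 250 → 200 → 160 → 125 — 3 1/3 stops lower (darker).
Shutter speed: 1/640 → 1/500 → 1/400 → 1/320 → 1/250 → 1/200 → 1/160 → 1/125 — 2 1/3 stops slower (brighter).
Net so far: 1 1/3 stops brighter. Aperture: f/10 → f/11 → f/13 → f/14 → f/16.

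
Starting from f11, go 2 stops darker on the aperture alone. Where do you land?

f/22

Aperture: f/11 → f/16 → f/22 — 2 stops narrower (darker).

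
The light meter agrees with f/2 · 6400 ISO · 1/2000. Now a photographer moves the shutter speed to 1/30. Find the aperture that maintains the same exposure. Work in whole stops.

f/16

Shutter speed: 1/2000 → 1/1000 → 1/500 → 1/250 → 1/125 → 1/60 → 1/30 — 6 stops longer (brighter).
Need 6 stops darker from the aperture: f/2 → f/2.8 → f/4 → f/5.6 → f/8 → f/11 → f/16.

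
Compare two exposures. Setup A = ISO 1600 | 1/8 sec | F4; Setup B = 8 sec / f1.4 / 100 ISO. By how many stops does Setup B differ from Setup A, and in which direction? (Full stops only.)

5 stops brighter

Aperture: f/4 → f/2.8 → f/2 → f/1.4 — 3 stops larger aperture (brighter).
Shutter speed: 1/8 → 1/4 → 1/2 → 1 → 2 → 4 → 8 — 6 stops slower (brighter).
ISO: 1600 → 800 → 400 → 200 → 100 — 4 stops lower (darker).
Net: +3 +6 −4 = +5 stops.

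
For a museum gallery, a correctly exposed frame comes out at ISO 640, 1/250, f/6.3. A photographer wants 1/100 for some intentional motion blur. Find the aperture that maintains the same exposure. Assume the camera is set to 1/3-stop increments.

f/10

Shutter speed: 1/250 → 1/200 → 1/160 → 1/125 → 1/100 — 1 1/3 stops slower (brighter).
Need 1 1/3 stops darker from the aperture: f/6.3 → f/7.1 → f/8 → f/9 → f/10.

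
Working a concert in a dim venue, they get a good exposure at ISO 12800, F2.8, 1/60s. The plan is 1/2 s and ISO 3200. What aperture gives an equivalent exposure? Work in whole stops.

f/8

Shutter speed: 1/60 → 1/30 → 1/15 → 1/8 → 1/4 → 1/2 — 5 stops longer (brighter).
ISO: 12800 → 6400 → 3200 — 2 stops dropped (darker).
Net change so far: 3 stops brighter. Offset with the aperture: f/2.8 → f/4 → f/5.6 → f/8.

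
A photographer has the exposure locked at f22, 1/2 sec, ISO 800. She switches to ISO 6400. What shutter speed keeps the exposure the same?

1/15s

ISO: 800 → 1600 → 3200 → 6400 — 3 stops higher (brighter).
Need 3 stops darker from the shutter speed: 1/2 → 1/4 → 1/8 → 1/15.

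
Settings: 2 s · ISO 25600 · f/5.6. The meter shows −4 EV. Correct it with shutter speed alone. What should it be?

30 s

Underexposed by 4 stops → need 4 stops brighter.
Shutter speed: 2 → 4 → 8 → 15 → 30.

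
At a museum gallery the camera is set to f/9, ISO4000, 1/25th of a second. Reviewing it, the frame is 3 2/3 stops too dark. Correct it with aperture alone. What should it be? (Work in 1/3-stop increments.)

f/2.5

Underexposed by 3 2/3 stops → need 3 2/3 stops brighter.
Aperture: f/9 → f/8 → f/7.1 → f/6.3 → f/5.6 → f/5 → f/4.5 → f/4 → f/3.5 → f/3.2 → f/2.8 → f/2.5.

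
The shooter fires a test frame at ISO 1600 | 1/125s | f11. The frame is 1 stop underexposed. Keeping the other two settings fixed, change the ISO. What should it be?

Underexposed by 1 stop → need 1 stop brighter.
ISO: 1600 → 3200.

ISO 3200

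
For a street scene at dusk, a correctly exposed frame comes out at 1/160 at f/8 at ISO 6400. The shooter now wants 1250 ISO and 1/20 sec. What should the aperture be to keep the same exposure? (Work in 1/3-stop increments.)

f/10

ISO: 6400 → 5000 → 4000 → 3200 → 2500 → 2000 → 1600 → 1250 — 2 1/3 stops lower (darker).
Shutter speed: 1/160 → 1/125 → 1/100 → 1/80 → 1/60 → 1/50 → 1/40 → 1/30 → 1/25 → 1/20 — 3 stops longer (brighter).
Net change so far: 2/3 stop brighter. Offset with the aperture: f/8 → f/9 → f/10.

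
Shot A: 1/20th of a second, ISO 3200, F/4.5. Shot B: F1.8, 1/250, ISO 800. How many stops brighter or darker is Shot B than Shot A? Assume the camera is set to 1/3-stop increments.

3 stops darker

Aperture: f/4.5 → f/4 → f/3.5 → f/3.2 → f/2.8 → f/2.5 → f/2.2 → f/2 → f/1.8 — 2 2/3 stops wider (brighter).
Shutter speed: 1/20 → 1/25 → 1/30 → 1/40 → 1/50 → 1/60 → 1/80 → 1/100 → 1/125 → 1/160 → 1/200 → 1/250 — 3 2/3 stops shorter (darker).
ISO: 3200 → 2500 → 2000 → 1600 → 1250 → 1000 → 800 — 2 stops dropped (darker).
Net: +2 2/3 −3 2/3 −2 = −3 stops.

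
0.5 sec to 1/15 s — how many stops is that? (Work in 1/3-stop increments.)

3 stops

0.5 → 0.4 → 0.3 → 1/4 → 1/5 → 1/6 → 1/8 → 1/10 → 1/13 → 1/15 — count the steps: 9 third-stops = 3 stops.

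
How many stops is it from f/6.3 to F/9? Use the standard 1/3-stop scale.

f/6.3 → f/7.1 → f/8 → f/9 — count the steps: 3 third-stops = 1 stop.

1 stop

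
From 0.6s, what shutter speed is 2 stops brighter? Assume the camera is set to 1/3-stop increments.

2.5 s

Shutter speed: 0.6 → 0.8 → 1 → 1.3 → 1.6 → 2 → 2.5 — 2 stops longer (brighter).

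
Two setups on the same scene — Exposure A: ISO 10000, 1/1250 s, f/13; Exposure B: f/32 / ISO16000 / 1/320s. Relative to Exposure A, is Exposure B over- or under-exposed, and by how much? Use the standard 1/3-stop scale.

same exposure (0 stops)

Aperture: f/13 → f/14 → f/16 → f/18 → f/20 → f/22 → f/25 → f/29 → f/32 — 2 2/3 stops narrower (darker).
Shutter speed: 1/1250 → 1/1000 → 1/800 → 1/640 → 1/500 → 1/400 → 1/320 — 2 stops slower (brighter).
ISO: 10000 → 12800 → 16000 — 2/3 stop higher (brighter).
Net: −2 2/3 +2 +2/3 = 0 stops.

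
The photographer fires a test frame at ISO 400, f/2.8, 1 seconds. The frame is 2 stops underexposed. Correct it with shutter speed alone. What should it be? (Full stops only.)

4 s

Underexposed by 2 stops → need 2 stops brighter.
Shutter speed: 1 → 2 → 4.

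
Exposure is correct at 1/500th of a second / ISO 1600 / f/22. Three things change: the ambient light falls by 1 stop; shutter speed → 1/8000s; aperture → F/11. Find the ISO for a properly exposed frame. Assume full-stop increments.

ISO 12800

Scene light: 1 stop darker.
Shutter speed: 1/500 → 1/1000 → 1/2000 → 1/4000 → 1/8000 — 4 stops faster (darker).
Aperture: f/22 → f/16 → f/11 — 2 stops opened up (brighter).
Net so far: 3 stops darker. ISO: 1600 → 3200 → 6400 → 12800.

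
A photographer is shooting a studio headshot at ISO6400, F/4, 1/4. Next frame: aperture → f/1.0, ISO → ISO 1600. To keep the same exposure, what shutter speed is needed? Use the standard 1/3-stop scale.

1/15s

Aperture: f/4 → f/3.5 → f/3.2 → f/2.8 → f/2.5 → f/2.2 → f/2 → f/1.8 → f/1.6 → f/1.4 → f/1.2 → f/1.1 → f/1.0 — 4 stops opened up (brighter).
ISO: 6400 → 5000 → 4000 → 3200 → 2500 → 2000 → 1600 — 2 stops lower (darker).
Net change so far: 2 stops brighter. Offset with the shutter speed: 1/4 → 1/5 → 1/6 → 1/8 → 1/10 → 1/13 → 1/15.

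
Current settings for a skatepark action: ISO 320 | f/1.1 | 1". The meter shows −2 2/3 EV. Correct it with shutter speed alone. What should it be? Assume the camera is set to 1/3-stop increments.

Underexposed by 2 2/3 stops → need 2 2/3 stops brighter.
Shutter speed: 1 → 1.3 → 1.6 → 2 → 2.5 → 3.2 → 4 → 5 → 6.

6 s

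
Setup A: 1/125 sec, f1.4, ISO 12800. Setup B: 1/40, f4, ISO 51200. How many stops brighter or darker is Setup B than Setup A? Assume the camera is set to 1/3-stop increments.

2/3 stop brighter

Aperture: f/1.4 → f/1.6 → f/1.8 → f/2 → f/2.2 → f/2.5 → f/2.8 → f/3.2 → f/3.5 → f/4 — 3 stops narrower (darker).
Shutter speed: 1/125 → 1/100 → 1/80 → 1/60 → 1/50 → 1/40 — 1 2/3 stops slower (brighter).
ISO: 12800 → 16000 → 20000 → 25600 → 32000 → 40000 → 51200 — 2 stops higher (brighter).
Net: −3 +1 2/3 +2 = +2/3 stops.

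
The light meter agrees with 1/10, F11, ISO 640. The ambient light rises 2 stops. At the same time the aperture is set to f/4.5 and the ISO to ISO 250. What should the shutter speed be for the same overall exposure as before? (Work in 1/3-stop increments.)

1/100s

Scene light: 2 stops brighter.
Aperture: f/11 → f/10 → f/9 → f/8 → f/7.1 → f/6.3 → f/5.6 → f/5 → f/4.5 — 2 2/3 stops wider (brighter).
ISO: 640 → 500 → 400 → 320 → 250 — 1 1/3 stops dropped (darker).
Net so far: 3 1/3 stops brighter. Shutter speed: 1/10 → 1/13 → 1/15 → 1/20 → 1/25 → 1/30 → 1/40 → 1/50 → 1/60 → 1/80 → 1/100.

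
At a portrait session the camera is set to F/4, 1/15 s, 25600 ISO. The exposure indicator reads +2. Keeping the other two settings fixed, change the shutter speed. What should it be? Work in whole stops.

Overexposed by 2 stops → need 2 stops darker.
Shutter speed: 1/15 → 1/30 → 1/60.

1/60s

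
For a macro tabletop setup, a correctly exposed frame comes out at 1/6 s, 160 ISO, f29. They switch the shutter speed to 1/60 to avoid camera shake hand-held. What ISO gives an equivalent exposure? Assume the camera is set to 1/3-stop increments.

Shutter speed: 1/6 → 1/8 → 1/10 → 1/13 → 1/15 → 1/20 → 1/25 → 1/30 → 1/40 → 1/50 → 1/60 — 3 1/3 stops faster (darker).
Need 3 1/3 stops brighter from the ISO: 160 → 200 → 250 → 320 → 400 → 500 → 640 → 800 → 1000 → 1250 → 1600.

ISO 1600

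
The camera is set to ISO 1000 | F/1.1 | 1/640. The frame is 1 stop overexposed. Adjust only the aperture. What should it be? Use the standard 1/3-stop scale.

Overexposed by 1 stop → need 1 stop darker.
Aperture: f/1.1 → f/1.2 → f/1.4 → f/1.6.

f/1.6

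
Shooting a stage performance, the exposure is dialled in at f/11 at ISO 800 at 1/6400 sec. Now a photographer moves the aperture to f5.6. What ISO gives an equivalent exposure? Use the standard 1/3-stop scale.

Aperture: f/11 → f/10 → f/9 → f/8 → f/7.1 → f/6.3 → f/5.6 — 2 stops opened up (brighter).
Need 2 stops darker from the ISO: 800 → 640 → 500 → 400 → 320 → 250 → 200.

ISO 200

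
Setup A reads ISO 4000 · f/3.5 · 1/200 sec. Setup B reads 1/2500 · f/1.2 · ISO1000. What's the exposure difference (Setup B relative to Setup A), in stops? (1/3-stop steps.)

Aperture: f/3.5 → f/3.2 → f/2.8 → f/2.5 → f/2.2 → f/2 → f/1.8 → f/1.6 → f/1.4 → f/1.2 — 3 stops opened up (brighter).
Shutter speed: 1/200 → 1/250 → 1/320 → 1/400 → 1/500 → 1/640 → 1/800 → 1/1000 → 1/1250 → 1/1600 → 1/2000 → 1/2500 — 3 2/3 stops shorter (darker).
ISO: 4000 → 3200 → 2500 → 2000 → 1600 → 1250 → 1000 — 2 stops lower (darker).
Net: +3 −3 2/3 −2 = −2 2/3 stops.

2 2/3 stops darker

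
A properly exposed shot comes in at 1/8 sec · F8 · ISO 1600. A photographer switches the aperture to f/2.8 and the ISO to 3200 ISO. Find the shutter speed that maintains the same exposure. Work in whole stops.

1/125s

Aperture: f/8 → f/5.6 → f/4 → f/2.8 — 3 stops opened up (brighter).
ISO: 1600 → 3200 — 1 stop higher (brighter).
Net change so far: 4 stops brighter. Offset with the shutter speed: 1/8 → 1/15 → 1/30 → 1/60 → 1/125.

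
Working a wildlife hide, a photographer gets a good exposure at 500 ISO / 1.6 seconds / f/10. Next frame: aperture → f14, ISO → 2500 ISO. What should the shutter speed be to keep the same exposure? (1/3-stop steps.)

0.6 s

Aperture: f/10 → f/11 → f/13 → f/14 — 1 stop smaller aperture (darker).
ISO: 500 → 640 → 800 → 1000 → 1250 → 1600 → 2000 → 2500 — 2 1/3 stops higher (brighter).
Net change so far: 1 1/3 stops brighter. Offset with the shutter speed: 1.6 → 1.3 → 1 → 0.8 → 0.6.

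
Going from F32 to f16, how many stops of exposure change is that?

f/32 → f/22 → f/16 — count the steps: 2 stops.

2 stops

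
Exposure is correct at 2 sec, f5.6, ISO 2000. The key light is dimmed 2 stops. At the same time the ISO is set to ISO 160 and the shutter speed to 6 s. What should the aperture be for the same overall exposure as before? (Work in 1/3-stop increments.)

Scene light: 2 stops darker.
ISO: 2000 → 1600 → 1250 → 1000 → 800 → 640 → 500 → 400 → 320 → 250 → 200 → 160 — 3 2/3 stops dropped (darker).
Shutter speed: 2 → 2.5 → 3.2 → 4 → 5 → 6 — 1 2/3 stops longer (brighter).
Net so far: 4 stops darker. Aperture: f/5.6 → f/5 → f/4.5 → f/4 → f/3.5 → f/3.2 → f/2.8 → f/2.5 → f/2.2 → f/2 → f/1.8 → f/1.6 → f/1.4.

f/1.4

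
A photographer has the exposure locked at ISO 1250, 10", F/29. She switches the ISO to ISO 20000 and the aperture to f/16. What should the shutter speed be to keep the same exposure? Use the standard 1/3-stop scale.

1/5s

ISO: 1250 → 1600 → 2000 → 2500 → 3200 → 4000 → 5000 → 6400 → 8000 → 10000 → 12800 → 16000 → 20000 — 4 stops higher (brighter).
Aperture: f/29 → f/25 → f/22 → f/20 → f/18 → f/16 — 1 2/3 stops larger aperture (brighter).
Net change so far: 5 2/3 stops brighter. Offset with the shutter speed: 10 → 8 → 6 → 5 → 4 → 3.2 → 2.5 → 2 → 1.6 → 1.3 → 1 → 0.8 → 0.6 → 0.5 → 0.4 → 0.3 → 1/4 → 1/5.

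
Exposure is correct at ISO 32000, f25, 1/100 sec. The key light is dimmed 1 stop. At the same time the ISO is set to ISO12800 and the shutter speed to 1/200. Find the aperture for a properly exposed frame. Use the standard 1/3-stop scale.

Scene light: 1 stop darker.
ISO: 32000 → 25600 → 20000 → 16000 → 12800 — 1 1/3 stops lower (darker).
Shutter speed: 1/100 → 1/125 → 1/160 → 1/200 — 1 stop shorter (darker).
Net so far: 3 1/3 stops darker. Aperture: f/25 → f/22 → f/20 → f/18 → f/16 → f/14 → f/13 → f/11 → f/10 → f/9 → f/8.

f/8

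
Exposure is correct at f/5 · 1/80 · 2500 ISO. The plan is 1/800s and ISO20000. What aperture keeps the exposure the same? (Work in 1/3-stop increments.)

f/4.5

Shutter speed: 1/80 → 1/100 → 1/125 → 1/160 → 1/200 → 1/250 → 1/320 → 1/400 → 1/500 → 1/640 → 1/800 — 3 1/3 stops shorter (darker).
ISO: 2500 → 3200 → 4000 → 5000 → 6400 → 8000 → 10000 → 12800 → 16000 → 20000 — 3 stops raised (brighter).
Net change so far: 1/3 stop darker. Offset with the aperture: f/5 → f/4.5.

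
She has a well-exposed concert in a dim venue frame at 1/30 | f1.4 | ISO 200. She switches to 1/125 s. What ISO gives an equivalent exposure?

ISO 800

Shutter speed: 1/30 → 1/60 → 1/125 — 2 stops shorter (darker).
Need 2 stops brighter from the ISO: 200 → 400 → 800.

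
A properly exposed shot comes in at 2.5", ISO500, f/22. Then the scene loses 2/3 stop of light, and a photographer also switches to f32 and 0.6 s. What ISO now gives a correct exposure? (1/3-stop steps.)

Scene light: 2/3 stop darker.
Aperture: f/22 → f/25 → f/29 → f/32 — 1 stop narrower (darker).
Shutter speed: 2.5 → 2 → 1.6 → 1.3 → 1 → 0.8 → 0.6 — 2 stops shorter (darker).
Net so far: 3 2/3 stops darker. ISO: 500 → 640 → 800 → 1000 → 1250 → 1600 → 2000 → 2500 → 3200 → 4000 → 5000 → 6400.

ISO 6400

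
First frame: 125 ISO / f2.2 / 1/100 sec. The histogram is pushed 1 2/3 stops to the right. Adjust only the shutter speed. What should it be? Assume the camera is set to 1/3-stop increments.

1/320s

Overexposed by 1 2/3 stops → need 1 2/3 stops darker.
Shutter speed: 1/100 → 1/125 → 1/160 → 1/200 → 1/250 → 1/320.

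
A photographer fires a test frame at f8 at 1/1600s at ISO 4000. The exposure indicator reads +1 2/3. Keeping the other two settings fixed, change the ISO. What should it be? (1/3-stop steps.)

Overexposed by 1 2/3 stops → need 1 2/3 stops darker.
ISO: 4000 → 3200 → 2500 → 2000 → 1600 → 1250.

ISO 1250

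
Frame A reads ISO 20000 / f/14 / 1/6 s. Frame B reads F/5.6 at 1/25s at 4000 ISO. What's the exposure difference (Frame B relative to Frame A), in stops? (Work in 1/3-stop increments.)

1 2/3 stops darker

Aperture: f/14 → f/13 → f/11 → f/10 → f/9 → f/8 → f/7.1 → f/6.3 → f/5.6 — 2 2/3 stops opened up (brighter).
Shutter speed: 1/6 → 1/8 → 1/10 → 1/13 → 1/15 → 1/20 → 1/25 — 2 stops faster (darker).
ISO: 20000 → 16000 → 12800 → 10000 → 8000 → 6400 → 5000 → 4000 — 2 1/3 stops dropped (darker).
Net: +2 2/3 −2 −2 1/3 = −1 2/3 stops.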